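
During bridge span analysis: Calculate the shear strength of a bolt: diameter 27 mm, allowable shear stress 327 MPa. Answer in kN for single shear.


A = pi * d^2 / 4 = pi * 27^2 / 4 = 572.5553 mm^2
V = f_v * A / 1000 = 327 * 572.5553 / 1000
= 187.2256 kN

187.2256 kN


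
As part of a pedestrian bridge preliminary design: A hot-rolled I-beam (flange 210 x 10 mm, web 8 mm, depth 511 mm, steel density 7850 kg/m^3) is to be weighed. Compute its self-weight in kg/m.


A_flanges = 2 * 210 * 10 = 4200 mm^2
A_web = (511 - 2 * 10) * 8 = 3928 mm^2
A_total = 4200 + 3928 = 8128 mm^2 = 0.008128 m^2
Weight = rho * A = 7850 * 0.008128 = 63.8048 kg/m

63.8048 kg/m


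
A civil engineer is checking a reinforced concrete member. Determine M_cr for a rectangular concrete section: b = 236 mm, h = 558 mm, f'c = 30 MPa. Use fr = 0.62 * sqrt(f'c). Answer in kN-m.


fr = 0.62 * sqrt(30) = 0.62 * 5.4772 = 3.3959 MPa
I = 236 * 558^3 / 12 = 3416908536.0 mm^4
y_t = 279.0 mm
M_cr = fr * I / y_t = 3.3959 * 3416908536.0 / 279.0 N-mm
= 41.5893 kN-m

41.5893 kN-m


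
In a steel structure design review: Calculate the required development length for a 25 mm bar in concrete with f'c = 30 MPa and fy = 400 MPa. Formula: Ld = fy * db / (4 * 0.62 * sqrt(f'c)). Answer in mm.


Ld = (fy * db) / (4 * 0.62 * sqrt(f'c))
= (400 * 25) / (4 * 0.62 * sqrt(30))
= 10000 / 13.5835
= 736.19 mm

736.19 mm


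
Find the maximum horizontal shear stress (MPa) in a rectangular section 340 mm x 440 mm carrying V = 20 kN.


A = b * h = 340 * 440 = 149600 mm^2
V = 20 kN = 20000.0 N
tau_max = 1.5 * V / A = 1.5 * 20000.0 / 149600
= 0.2005 MPa

0.2005 MPa


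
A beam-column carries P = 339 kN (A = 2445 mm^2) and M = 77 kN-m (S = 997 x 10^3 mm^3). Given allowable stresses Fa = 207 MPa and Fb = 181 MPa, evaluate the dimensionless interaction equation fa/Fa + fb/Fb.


f_a = P / A = 339000.0 / 2445 = 138.6503 MPa
f_b = M / S = 77000000.0 / 997000.0 = 77.2317 MPa
Ratio = f_a / Fa + f_b / Fb
= 138.6503 / 207 + 77.2317 / 181
= 1.0965 (dimensionless)

1.0965 (dimensionless)


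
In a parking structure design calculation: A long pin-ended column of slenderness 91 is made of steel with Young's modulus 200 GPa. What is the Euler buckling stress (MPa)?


sigma_cr = pi^2 * E / lambda^2
= 9.8696 * 200000.0 / 91^2
= 9.8696 * 200000.0 / 8281
= 238.3675 MPa

238.3675 MPa


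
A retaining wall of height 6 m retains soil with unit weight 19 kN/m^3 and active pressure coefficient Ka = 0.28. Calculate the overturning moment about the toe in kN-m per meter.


Pa = 0.5 * Ka * gamma * H^2
= 0.5 * 0.28 * 19 * 6^2
= 95.76 kN/m
Arm = H / 3 = 6 / 3 = 2.0 m
Mo = Pa * arm = Pa * H / 3 = 95.76 * 6 / 3 = 191.52 kN-m/m

191.52 kN-m/m


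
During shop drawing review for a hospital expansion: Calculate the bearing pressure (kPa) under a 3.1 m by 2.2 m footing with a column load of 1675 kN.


A = 3.1 * 2.2 = 6.82 m^2
q = P / A = 1675 / 6.82
= 245.6012 kPa

245.6012 kPa


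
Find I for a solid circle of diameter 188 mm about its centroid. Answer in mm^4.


r = d / 2 = 188 / 2 = 94.0 mm
I = pi * r^4 / 4 = pi * 94.0^4 / 4
= 61319879.93 mm^4

61319879.93 mm^4


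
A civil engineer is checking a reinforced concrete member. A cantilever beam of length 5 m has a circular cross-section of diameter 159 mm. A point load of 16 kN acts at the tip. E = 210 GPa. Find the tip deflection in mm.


I = pi * d^4 / 64 = pi * 159^4 / 64 = 31373169.51 mm^4
L = 5000.0 mm, P = 16000.0 N, E = 210000.0 MPa
delta = P * L^3 / (3 * E * I)
= 16000.0 * 5000.0^3 / (3 * 210000.0 * 31373169.51)
= 101.1885 mm

101.1885 mm


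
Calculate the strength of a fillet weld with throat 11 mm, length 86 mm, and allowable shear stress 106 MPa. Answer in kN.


Strength = throat * length * allowable stress
= 11 * 86 * 106 N
= 100276 N
= 100.28 kN

100.28 kN


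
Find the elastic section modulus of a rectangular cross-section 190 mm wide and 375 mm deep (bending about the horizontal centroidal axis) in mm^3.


S = b * h^2 / 6
= 190 * 375^2 / 6
= 190 * 140625 / 6
= 4453125.0 mm^3

4453125.0 mm^3


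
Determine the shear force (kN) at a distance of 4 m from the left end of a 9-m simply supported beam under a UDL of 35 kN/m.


R_A = w * L / 2 = 35 * 9 / 2 = 157.5 kN
V(x) = R_A - w * x = 157.5 - 35 * 4
= 17.5 kN

17.5 kN


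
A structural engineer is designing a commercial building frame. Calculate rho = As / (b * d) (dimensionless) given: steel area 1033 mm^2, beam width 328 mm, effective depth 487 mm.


rho = As / (b * d)
= 1033 / (328 * 487)
= 1033 / 159736
= 0.006467 (dimensionless)

0.006467 (dimensionless)


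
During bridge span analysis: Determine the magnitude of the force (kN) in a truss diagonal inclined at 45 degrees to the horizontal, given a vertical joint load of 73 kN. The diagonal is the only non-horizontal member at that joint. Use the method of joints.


At the joint, only the diagonal has a vertical component, so vertical equilibrium gives:
F * sin(45) = 73
F = 73 / sin(45)
= 73 / 0.707107
= 103.24 kN

103.24 kN


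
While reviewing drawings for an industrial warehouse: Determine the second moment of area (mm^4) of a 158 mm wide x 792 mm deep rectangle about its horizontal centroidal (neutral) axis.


I = b * h^3 / 12
= 158 * 792^3 / 12
= 158 * 496793088 / 12
= 6541108992.0 mm^4

6541108992.0 mm^4


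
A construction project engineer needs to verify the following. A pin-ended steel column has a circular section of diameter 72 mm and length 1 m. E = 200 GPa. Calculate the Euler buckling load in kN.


I = pi * d^4 / 64 = 1319167.32 mm^4
L = 1000.0 mm
P_cr = pi^2 * E * I / L^2
= 9.8696 * 200000.0 * 1319167.32 / 1000.0^2
= 2603931.92 N = 2603.9319 kN

2603.9319 kN


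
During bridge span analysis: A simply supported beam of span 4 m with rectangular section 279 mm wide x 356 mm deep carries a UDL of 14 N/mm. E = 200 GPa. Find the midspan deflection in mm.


I = 279 * 356^3 / 12 = 1048993872.0 mm^4
L = 4000.0 mm, w = 14 N/mm, E = 200000.0 MPa
delta = 5 * w * L^4 / (384 * E * I)
= 5 * 14 * 4000.0^4 / (384 * 200000.0 * 1048993872.0)
= 0.2224 mm

0.2224 mm


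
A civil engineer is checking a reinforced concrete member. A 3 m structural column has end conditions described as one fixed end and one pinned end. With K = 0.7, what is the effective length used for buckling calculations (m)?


L_eff = K * L
= 0.7 * 3
= 2.1 m

2.1 m


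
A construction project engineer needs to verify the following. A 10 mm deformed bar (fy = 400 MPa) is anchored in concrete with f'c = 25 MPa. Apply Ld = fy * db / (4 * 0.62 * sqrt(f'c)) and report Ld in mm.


Ld = (fy * db) / (4 * 0.62 * sqrt(f'c))
= (400 * 10) / (4 * 0.62 * sqrt(25))
= 4000 / 12.4
= 322.58 mm

322.58 mm


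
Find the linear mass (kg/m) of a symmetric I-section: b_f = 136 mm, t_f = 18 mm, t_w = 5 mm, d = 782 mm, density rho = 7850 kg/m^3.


A_flanges = 2 * 136 * 18 = 4896 mm^2
A_web = (782 - 2 * 18) * 5 = 3730 mm^2
A_total = 4896 + 3730 = 8626 mm^2 = 0.008626 m^2
Weight = rho * A = 7850 * 0.008626 = 67.7141 kg/m

67.7141 kg/m


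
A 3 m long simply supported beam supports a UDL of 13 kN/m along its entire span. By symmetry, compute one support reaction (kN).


Total load = w * L = 13 * 3 = 39 kN
By symmetry, each reaction R = total / 2 = 39 / 2 = 19.5 kN

19.5 kN


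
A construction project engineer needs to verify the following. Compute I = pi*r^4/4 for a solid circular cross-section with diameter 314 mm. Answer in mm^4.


r = d / 2 = 314 / 2 = 157.0 mm
I = pi * r^4 / 4 = pi * 157.0^4 / 4
= 477186876.19 mm^4

477186876.19 mm^4


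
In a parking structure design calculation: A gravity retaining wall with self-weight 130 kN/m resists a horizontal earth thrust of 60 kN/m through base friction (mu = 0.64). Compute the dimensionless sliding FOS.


Resisting force = mu * W = 0.64 * 130 = 83.2 kN/m
FOS = Resisting / Driving = 83.2 / 60
= 1.3867 (dimensionless)

1.3867 (dimensionless)


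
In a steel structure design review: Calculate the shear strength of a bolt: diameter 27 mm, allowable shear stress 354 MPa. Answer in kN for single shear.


A = pi * d^2 / 4 = pi * 27^2 / 4 = 572.5553 mm^2
V = f_v * A / 1000 = 354 * 572.5553 / 1000
= 202.6846 kN

202.6846 kN


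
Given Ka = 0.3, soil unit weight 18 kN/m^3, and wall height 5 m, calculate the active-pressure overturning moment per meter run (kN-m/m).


Pa = 0.5 * Ka * gamma * H^2
= 0.5 * 0.3 * 18 * 5^2
= 67.5 kN/m
Arm = H / 3 = 5 / 3 = 1.6667 m
Mo = Pa * arm = Pa * H / 3 = 67.5 * 5 / 3 = 112.5 kN-m/m

112.5 kN-m/m


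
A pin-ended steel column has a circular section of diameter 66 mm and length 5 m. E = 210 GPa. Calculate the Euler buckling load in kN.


I = pi * d^4 / 64 = 931420.18 mm^4
L = 5000.0 mm
P_cr = pi^2 * E * I / L^2
= 9.8696 * 210000.0 * 931420.18 / 5000.0^2
= 77219.09 N = 77.2191 kN

77.2191 kN


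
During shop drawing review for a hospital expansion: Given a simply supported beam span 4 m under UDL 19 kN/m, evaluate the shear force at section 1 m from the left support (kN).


R_A = w * L / 2 = 19 * 4 / 2 = 38.0 kN
V(x) = R_A - w * x = 38.0 - 19 * 1
= 19.0 kN

19.0 kN


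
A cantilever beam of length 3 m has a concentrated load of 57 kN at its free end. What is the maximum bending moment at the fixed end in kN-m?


For a cantilever with a point load at the free end:
M_max = P * L = 57 * 3 = 171 kN-m

171 kN-m


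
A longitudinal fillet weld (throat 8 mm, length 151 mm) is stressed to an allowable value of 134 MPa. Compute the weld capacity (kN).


Strength = throat * length * allowable stress
= 8 * 151 * 134 N
= 161872 N
= 161.87 kN

161.87 kN


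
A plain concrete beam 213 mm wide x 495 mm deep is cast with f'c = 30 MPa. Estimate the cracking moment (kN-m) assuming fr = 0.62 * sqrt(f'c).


fr = 0.62 * sqrt(30) = 0.62 * 5.4772 = 3.3959 MPa
I = 213 * 495^3 / 12 = 2152850906.25 mm^4
y_t = 247.5 mm
M_cr = fr * I / y_t = 3.3959 * 2152850906.25 / 247.5 N-mm
= 29.5387 kN-m

29.5387 kN-m


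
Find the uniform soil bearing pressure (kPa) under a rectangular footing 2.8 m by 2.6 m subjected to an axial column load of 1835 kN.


A = 2.8 * 2.6 = 7.28 m^2
q = P / A = 1835 / 7.28
= 252.0604 kPa

252.0604 kPa


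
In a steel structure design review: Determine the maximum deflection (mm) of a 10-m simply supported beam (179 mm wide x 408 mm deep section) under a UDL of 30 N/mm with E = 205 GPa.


I = 179 * 408^3 / 12 = 1013099904.0 mm^4
L = 10000.0 mm, w = 30 N/mm, E = 205000.0 MPa
delta = 5 * w * L^4 / (384 * E * I)
= 5 * 30 * 10000.0^4 / (384 * 205000.0 * 1013099904.0)
= 18.8085 mm

18.8085 mm


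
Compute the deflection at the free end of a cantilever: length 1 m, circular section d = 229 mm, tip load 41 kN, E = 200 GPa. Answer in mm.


I = pi * d^4 / 64 = pi * 229^4 / 64 = 134993180.01 mm^4
L = 1000.0 mm, P = 41000.0 N, E = 200000.0 MPa
delta = P * L^3 / (3 * E * I)
= 41000.0 * 1000.0^3 / (3 * 200000.0 * 134993180.01)
= 0.5062 mm

0.5062 mm


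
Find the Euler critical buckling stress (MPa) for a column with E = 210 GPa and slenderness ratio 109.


sigma_cr = pi^2 * E / lambda^2
= 9.8696 * 210000.0 / 109^2
= 9.8696 * 210000.0 / 11881
= 174.448 MPa

174.448 MPa


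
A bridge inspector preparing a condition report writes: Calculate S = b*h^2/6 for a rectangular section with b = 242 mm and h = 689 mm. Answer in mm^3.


S = b * h^2 / 6
= 242 * 689^2 / 6
= 242 * 474721 / 6
= 19147080.33 mm^3

19147080.33 mm^3


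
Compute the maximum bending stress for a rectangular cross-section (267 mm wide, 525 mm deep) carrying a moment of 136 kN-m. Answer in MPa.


I = b * h^3 / 12 = 267 * 525^3 / 12 = 3219644531.25 mm^4
y = h / 2 = 525 / 2 = 262.5 mm
M = 136 kN-m = 136000000.0 N-mm
sigma = M * y / I = 136000000.0 * 262.5 / 3219644531.25
= 11.09 MPa

11.09 MPa


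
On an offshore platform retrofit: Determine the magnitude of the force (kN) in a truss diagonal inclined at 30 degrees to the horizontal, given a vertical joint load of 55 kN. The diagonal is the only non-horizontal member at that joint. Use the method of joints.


At the joint, only the diagonal has a vertical component, so vertical equilibrium gives:
F * sin(30) = 55
F = 55 / sin(30)
= 55 / 0.5
= 110.0 kN

110.0 kN


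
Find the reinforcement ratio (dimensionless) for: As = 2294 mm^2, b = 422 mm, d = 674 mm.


rho = As / (b * d)
= 2294 / (422 * 674)
= 2294 / 284428
= 0.008065 (dimensionless)

0.008065 (dimensionless)


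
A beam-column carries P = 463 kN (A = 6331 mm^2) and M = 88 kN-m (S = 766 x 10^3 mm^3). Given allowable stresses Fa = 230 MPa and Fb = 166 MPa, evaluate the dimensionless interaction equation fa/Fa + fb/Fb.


f_a = P / A = 463000.0 / 6331 = 73.1322 MPa
f_b = M / S = 88000000.0 / 766000.0 = 114.8825 MPa
Ratio = f_a / Fa + f_b / Fb
= 73.1322 / 230 + 114.8825 / 166
= 1.01 (dimensionless)

1.01 (dimensionless)


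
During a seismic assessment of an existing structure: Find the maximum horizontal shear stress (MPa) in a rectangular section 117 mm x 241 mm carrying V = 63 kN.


A = b * h = 117 * 241 = 28197 mm^2
V = 63 kN = 63000.0 N
tau_max = 1.5 * V / A = 1.5 * 63000.0 / 28197
= 3.3514 MPa

3.3514 MPa


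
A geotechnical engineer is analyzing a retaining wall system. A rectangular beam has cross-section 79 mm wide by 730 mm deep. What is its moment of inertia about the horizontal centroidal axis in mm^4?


I = b * h^3 / 12
= 79 * 730^3 / 12
= 79 * 389017000 / 12
= 2561028583.33 mm^4

2561028583.33 mm^4


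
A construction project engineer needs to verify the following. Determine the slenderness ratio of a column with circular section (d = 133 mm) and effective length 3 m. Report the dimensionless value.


Radius of gyration r = d / 4 = 133 / 4 = 33.25 mm
L_eff = 3000.0 mm
Slenderness ratio = L / r = 3000.0 / 33.25 = 90.23 (dimensionless)

90.23 (dimensionless)


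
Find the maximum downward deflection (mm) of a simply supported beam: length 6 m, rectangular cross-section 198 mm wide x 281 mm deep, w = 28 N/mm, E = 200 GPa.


I = 198 * 281^3 / 12 = 366102676.5 mm^4
L = 6000.0 mm, w = 28 N/mm, E = 200000.0 MPa
delta = 5 * w * L^4 / (384 * E * I)
= 5 * 28 * 6000.0^4 / (384 * 200000.0 * 366102676.5)
= 6.4531 mm

6.4531 mm


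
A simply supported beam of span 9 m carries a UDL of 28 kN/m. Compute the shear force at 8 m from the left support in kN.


R_A = w * L / 2 = 28 * 9 / 2 = 126.0 kN
V(x) = R_A - w * x = 126.0 - 28 * 8
= -98.0 kN

-98.0 kN


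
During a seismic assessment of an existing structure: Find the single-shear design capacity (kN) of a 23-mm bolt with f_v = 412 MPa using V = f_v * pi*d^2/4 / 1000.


A = pi * d^2 / 4 = pi * 23^2 / 4 = 415.4756 mm^2
V = f_v * A / 1000 = 412 * 415.4756 / 1000
= 171.176 kN

171.176 kN


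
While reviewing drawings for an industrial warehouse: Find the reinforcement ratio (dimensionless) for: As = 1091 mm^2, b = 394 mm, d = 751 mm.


rho = As / (b * d)
= 1091 / (394 * 751)
= 1091 / 295894
= 0.003687 (dimensionless)

0.003687 (dimensionless)


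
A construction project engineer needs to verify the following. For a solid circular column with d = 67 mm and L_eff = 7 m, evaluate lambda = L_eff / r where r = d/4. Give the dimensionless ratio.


Radius of gyration r = d / 4 = 67 / 4 = 16.75 mm
L_eff = 7000.0 mm
Slenderness ratio = L / r = 7000.0 / 16.75 = 417.91 (dimensionless)

417.91 (dimensionless)


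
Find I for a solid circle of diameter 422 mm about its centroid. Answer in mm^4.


r = d / 2 = 422 / 2 = 211.0 mm
I = pi * r^4 / 4 = pi * 211.0^4 / 4
= 1556752968.6 mm^4

1556752968.6 mm^4


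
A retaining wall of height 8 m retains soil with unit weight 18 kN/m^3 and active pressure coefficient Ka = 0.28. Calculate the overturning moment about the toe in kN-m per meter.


Pa = 0.5 * Ka * gamma * H^2
= 0.5 * 0.28 * 18 * 8^2
= 161.28 kN/m
Arm = H / 3 = 8 / 3 = 2.6667 m
Mo = Pa * arm = Pa * H / 3 = 161.28 * 8 / 3 = 430.08 kN-m/m

430.08 kN-m/m


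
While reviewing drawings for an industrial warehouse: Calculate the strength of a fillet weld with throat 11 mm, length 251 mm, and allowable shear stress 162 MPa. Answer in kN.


Strength = throat * length * allowable stress
= 11 * 251 * 162 N
= 447282 N
= 447.28 kN

447.28 kN


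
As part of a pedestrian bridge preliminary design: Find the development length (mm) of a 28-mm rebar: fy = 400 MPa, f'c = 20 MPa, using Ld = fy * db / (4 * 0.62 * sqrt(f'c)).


Ld = (fy * db) / (4 * 0.62 * sqrt(f'c))
= (400 * 28) / (4 * 0.62 * sqrt(20))
= 11200 / 11.0909
= 1009.84 mm

1009.84 mm


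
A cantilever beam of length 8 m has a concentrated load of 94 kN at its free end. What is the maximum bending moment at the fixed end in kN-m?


For a cantilever with a point load at the free end:
M_max = P * L = 94 * 8 = 752 kN-m

752 kN-m


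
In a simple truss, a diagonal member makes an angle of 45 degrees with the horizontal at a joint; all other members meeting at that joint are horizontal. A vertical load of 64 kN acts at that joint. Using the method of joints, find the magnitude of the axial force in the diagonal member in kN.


At the joint, only the diagonal has a vertical component, so vertical equilibrium gives:
F * sin(45) = 64
F = 64 / sin(45)
= 64 / 0.707107
= 90.51 kN

90.51 kN


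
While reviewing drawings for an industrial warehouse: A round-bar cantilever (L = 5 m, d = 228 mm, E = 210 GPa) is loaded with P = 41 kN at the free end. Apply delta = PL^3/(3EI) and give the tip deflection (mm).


I = pi * d^4 / 64 = pi * 228^4 / 64 = 132650620.77 mm^4
L = 5000.0 mm, P = 41000.0 N, E = 210000.0 MPa
delta = P * L^3 / (3 * E * I)
= 41000.0 * 5000.0^3 / (3 * 210000.0 * 132650620.77)
= 61.3259 mm

61.3259 mm


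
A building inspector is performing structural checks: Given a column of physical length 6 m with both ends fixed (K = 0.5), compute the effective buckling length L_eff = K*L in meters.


L_eff = K * L
= 0.5 * 6
= 3.0 m

3.0 m


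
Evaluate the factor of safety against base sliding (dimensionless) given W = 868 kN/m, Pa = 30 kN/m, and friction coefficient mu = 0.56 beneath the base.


Resisting force = mu * W = 0.56 * 868 = 486.08 kN/m
FOS = Resisting / Driving = 486.08 / 30
= 16.2027 (dimensionless)

16.2027 (dimensionless)


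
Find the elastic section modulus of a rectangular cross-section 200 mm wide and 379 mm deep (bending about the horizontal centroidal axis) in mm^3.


S = b * h^2 / 6
= 200 * 379^2 / 6
= 200 * 143641 / 6
= 4788033.33 mm^3

4788033.33 mm^3


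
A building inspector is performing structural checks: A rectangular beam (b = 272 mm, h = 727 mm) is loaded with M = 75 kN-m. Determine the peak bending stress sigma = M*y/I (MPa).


I = b * h^3 / 12 = 272 * 727^3 / 12 = 8709453214.67 mm^4
y = h / 2 = 727 / 2 = 363.5 mm
M = 75 kN-m = 75000000.0 N-mm
sigma = M * y / I = 75000000.0 * 363.5 / 8709453214.67
= 3.13 MPa

3.13 MPa


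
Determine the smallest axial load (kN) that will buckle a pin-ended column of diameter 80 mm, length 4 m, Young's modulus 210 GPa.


I = pi * d^4 / 64 = 2010619.3 mm^4
L = 4000.0 mm
P_cr = pi^2 * E * I / L^2
= 9.8696 * 210000.0 * 2010619.3 / 4000.0^2
= 260452.72 N = 260.4527 kN

260.4527 kN


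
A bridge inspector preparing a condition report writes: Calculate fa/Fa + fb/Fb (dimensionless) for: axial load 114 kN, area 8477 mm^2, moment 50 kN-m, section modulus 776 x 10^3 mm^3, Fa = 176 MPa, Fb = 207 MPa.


f_a = P / A = 114000.0 / 8477 = 13.4482 MPa
f_b = M / S = 50000000.0 / 776000.0 = 64.433 MPa
Ratio = f_a / Fa + f_b / Fb
= 13.4482 / 176 + 64.433 / 207
= 0.3877 (dimensionless)

0.3877 (dimensionless)


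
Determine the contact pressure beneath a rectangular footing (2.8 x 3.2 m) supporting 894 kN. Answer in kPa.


A = 2.8 * 3.2 = 8.96 m^2
q = P / A = 894 / 8.96
= 99.7768 kPa

99.7768 kPa


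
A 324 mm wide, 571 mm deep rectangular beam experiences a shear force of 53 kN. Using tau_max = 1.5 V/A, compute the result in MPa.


A = b * h = 324 * 571 = 185004 mm^2
V = 53 kN = 53000.0 N
tau_max = 1.5 * V / A = 1.5 * 53000.0 / 185004
= 0.4297 MPa

0.4297 MPa


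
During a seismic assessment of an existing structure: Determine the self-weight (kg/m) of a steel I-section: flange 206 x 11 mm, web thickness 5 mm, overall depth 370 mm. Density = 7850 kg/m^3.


A_flanges = 2 * 206 * 11 = 4532 mm^2
A_web = (370 - 2 * 11) * 5 = 1740 mm^2
A_total = 4532 + 1740 = 6272 mm^2 = 0.006272 m^2
Weight = rho * A = 7850 * 0.006272 = 49.2352 kg/m

49.2352 kg/m


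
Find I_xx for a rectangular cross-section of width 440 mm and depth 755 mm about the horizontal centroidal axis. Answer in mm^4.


I = b * h^3 / 12
= 440 * 755^3 / 12
= 440 * 430368875 / 12
= 15780192083.33 mm^4

15780192083.33 mm^4


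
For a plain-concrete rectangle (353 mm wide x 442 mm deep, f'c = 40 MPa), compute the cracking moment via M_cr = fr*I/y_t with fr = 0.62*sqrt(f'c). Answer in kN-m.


fr = 0.62 * sqrt(40) = 0.62 * 6.3246 = 3.9212 MPa
I = 353 * 442^3 / 12 = 2540155288.67 mm^4
y_t = 221.0 mm
M_cr = fr * I / y_t = 3.9212 * 2540155288.67 / 221.0 N-mm
= 45.0702 kN-m

45.0702 kN-m


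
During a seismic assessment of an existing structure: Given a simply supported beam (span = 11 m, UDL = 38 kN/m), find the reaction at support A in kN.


Total load = w * L = 38 * 11 = 418 kN
By symmetry, each reaction R = total / 2 = 418 / 2 = 209.0 kN

209.0 kN


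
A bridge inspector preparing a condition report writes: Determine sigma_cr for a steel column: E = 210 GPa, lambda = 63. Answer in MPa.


sigma_cr = pi^2 * E / lambda^2
= 9.8696 * 210000.0 / 63^2
= 9.8696 * 210000.0 / 3969
= 522.2013 MPa

522.2013 MPa


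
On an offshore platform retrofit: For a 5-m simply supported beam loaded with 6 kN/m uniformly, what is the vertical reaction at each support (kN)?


Total load = w * L = 6 * 5 = 30 kN
By symmetry, each reaction R = total / 2 = 30 / 2 = 15.0 kN

15.0 kN


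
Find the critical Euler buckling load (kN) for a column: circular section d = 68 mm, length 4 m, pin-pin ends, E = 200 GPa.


I = pi * d^4 / 64 = 1049555.84 mm^4
L = 4000.0 mm
P_cr = pi^2 * E * I / L^2
= 9.8696 * 200000.0 * 1049555.84 / 4000.0^2
= 129483.76 N = 129.4838 kN

129.4838 kN


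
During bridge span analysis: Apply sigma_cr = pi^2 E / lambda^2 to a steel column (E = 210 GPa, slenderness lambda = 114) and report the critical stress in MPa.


sigma_cr = pi^2 * E / lambda^2
= 9.8696 * 210000.0 / 114^2
= 9.8696 * 210000.0 / 12996
= 159.4811 MPa

159.4811 MPa


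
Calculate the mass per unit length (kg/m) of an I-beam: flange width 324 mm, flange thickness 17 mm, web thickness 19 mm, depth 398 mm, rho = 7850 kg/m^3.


A_flanges = 2 * 324 * 17 = 11016 mm^2
A_web = (398 - 2 * 17) * 19 = 6916 mm^2
A_total = 11016 + 6916 = 17932 mm^2 = 0.017932 m^2
Weight = rho * A = 7850 * 0.017932 = 140.7662 kg/m

140.7662 kg/m


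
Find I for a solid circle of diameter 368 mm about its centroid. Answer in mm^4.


r = d / 2 = 368 / 2 = 184.0 mm
I = pi * r^4 / 4 = pi * 184.0^4 / 4
= 900245944.09 mm^4

900245944.09 mm^4


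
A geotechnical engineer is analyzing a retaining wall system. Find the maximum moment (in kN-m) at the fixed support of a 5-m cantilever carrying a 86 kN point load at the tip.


For a cantilever with a point load at the free end:
M_max = P * L = 86 * 5 = 430 kN-m

430 kN-m


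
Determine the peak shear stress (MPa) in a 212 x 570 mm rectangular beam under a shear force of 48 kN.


A = b * h = 212 * 570 = 120840 mm^2
V = 48 kN = 48000.0 N
tau_max = 1.5 * V / A = 1.5 * 48000.0 / 120840
= 0.5958 MPa

0.5958 MPa


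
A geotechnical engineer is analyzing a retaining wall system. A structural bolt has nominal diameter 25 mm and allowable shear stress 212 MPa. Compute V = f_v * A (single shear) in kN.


A = pi * d^2 / 4 = pi * 25^2 / 4 = 490.8739 mm^2
V = f_v * A / 1000 = 212 * 490.8739 / 1000
= 104.0653 kN

104.0653 kN


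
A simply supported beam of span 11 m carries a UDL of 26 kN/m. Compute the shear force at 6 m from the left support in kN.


R_A = w * L / 2 = 26 * 11 / 2 = 143.0 kN
V(x) = R_A - w * x = 143.0 - 26 * 6
= -13.0 kN

-13.0 kN


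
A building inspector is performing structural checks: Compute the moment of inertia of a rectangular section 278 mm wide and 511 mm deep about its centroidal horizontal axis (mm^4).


I = b * h^3 / 12
= 278 * 511^3 / 12
= 278 * 133432831 / 12
= 3091193918.17 mm^4

3091193918.17 mm^4


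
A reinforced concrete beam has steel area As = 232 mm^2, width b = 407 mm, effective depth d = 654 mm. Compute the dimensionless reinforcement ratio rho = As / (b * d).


rho = As / (b * d)
= 232 / (407 * 654)
= 232 / 266178
= 0.000872 (dimensionless)

0.000872 (dimensionless)


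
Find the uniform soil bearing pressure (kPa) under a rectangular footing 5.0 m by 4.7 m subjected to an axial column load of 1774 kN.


A = 5.0 * 4.7 = 23.5 m^2
q = P / A = 1774 / 23.5
= 75.4894 kPa

75.4894 kPa


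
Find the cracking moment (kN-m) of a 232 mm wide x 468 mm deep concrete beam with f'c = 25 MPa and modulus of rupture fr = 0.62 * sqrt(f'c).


fr = 0.62 * sqrt(25) = 0.62 * 5.0 = 3.1 MPa
I = 232 * 468^3 / 12 = 1981729152.0 mm^4
y_t = 234.0 mm
M_cr = fr * I / y_t = 3.1 * 1981729152.0 / 234.0 N-mm
= 26.2537 kN-m

26.2537 kN-m


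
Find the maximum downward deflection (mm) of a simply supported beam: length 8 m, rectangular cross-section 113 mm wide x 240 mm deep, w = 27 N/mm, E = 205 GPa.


I = 113 * 240^3 / 12 = 130176000.0 mm^4
L = 8000.0 mm, w = 27 N/mm, E = 205000.0 MPa
delta = 5 * w * L^4 / (384 * E * I)
= 5 * 27 * 8000.0^4 / (384 * 205000.0 * 130176000.0)
= 53.9607 mm

53.9607 mm


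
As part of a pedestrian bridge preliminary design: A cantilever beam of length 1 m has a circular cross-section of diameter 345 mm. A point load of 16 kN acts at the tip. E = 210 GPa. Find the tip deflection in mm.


I = pi * d^4 / 64 = pi * 345^4 / 64 = 695418562.61 mm^4
L = 1000.0 mm, P = 16000.0 N, E = 210000.0 MPa
delta = P * L^3 / (3 * E * I)
= 16000.0 * 1000.0^3 / (3 * 210000.0 * 695418562.61)
= 0.0365 mm

0.0365 mm


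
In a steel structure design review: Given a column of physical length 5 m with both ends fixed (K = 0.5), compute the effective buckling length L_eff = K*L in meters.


L_eff = K * L
= 0.5 * 5
= 2.5 m

2.5 m


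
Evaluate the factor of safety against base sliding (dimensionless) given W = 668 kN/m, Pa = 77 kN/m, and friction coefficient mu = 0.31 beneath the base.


Resisting force = mu * W = 0.31 * 668 = 207.08 kN/m
FOS = Resisting / Driving = 207.08 / 77
= 2.6894 (dimensionless)

2.6894 (dimensionless)


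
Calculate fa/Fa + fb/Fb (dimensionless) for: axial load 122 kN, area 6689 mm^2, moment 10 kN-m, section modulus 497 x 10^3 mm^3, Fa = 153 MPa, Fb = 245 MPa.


f_a = P / A = 122000.0 / 6689 = 18.2389 MPa
f_b = M / S = 10000000.0 / 497000.0 = 20.1207 MPa
Ratio = f_a / Fa + f_b / Fb
= 18.2389 / 153 + 20.1207 / 245
= 0.2013 (dimensionless)

0.2013 (dimensionless)


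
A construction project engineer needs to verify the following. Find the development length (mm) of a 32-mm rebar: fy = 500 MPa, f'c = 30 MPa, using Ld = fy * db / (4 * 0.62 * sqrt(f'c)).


Ld = (fy * db) / (4 * 0.62 * sqrt(f'c))
= (500 * 32) / (4 * 0.62 * sqrt(30))
= 16000 / 13.5835
= 1177.9 mm

1177.9 mm


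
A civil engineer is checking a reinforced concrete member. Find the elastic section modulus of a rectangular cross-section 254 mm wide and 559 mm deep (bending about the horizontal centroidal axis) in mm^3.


S = b * h^2 / 6
= 254 * 559^2 / 6
= 254 * 312481 / 6
= 13228362.33 mm^3

13228362.33 mm^3


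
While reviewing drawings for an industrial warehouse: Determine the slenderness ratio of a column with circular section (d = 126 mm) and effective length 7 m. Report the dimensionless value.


Radius of gyration r = d / 4 = 126 / 4 = 31.5 mm
L_eff = 7000.0 mm
Slenderness ratio = L / r = 7000.0 / 31.5 = 222.22 (dimensionless)

222.22 (dimensionless)


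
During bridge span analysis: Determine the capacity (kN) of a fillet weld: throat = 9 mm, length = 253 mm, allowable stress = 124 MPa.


Strength = throat * length * allowable stress
= 9 * 253 * 124 N
= 282348 N
= 282.35 kN

282.35 kN


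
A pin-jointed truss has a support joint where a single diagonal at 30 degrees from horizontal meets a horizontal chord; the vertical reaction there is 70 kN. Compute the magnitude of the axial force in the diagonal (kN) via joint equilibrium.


At the joint, only the diagonal has a vertical component, so vertical equilibrium gives:
F * sin(30) = 70
F = 70 / sin(30)
= 70 / 0.5
= 140.0 kN

140.0 kN


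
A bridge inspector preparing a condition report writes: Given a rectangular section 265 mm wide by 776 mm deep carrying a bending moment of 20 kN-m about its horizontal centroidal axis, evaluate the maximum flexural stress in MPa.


I = b * h^3 / 12 = 265 * 776^3 / 12 = 10319289386.67 mm^4
y = h / 2 = 776 / 2 = 388.0 mm
M = 20 kN-m = 20000000.0 N-mm
sigma = M * y / I = 20000000.0 * 388.0 / 10319289386.67
= 0.75 MPa

0.75 MPa


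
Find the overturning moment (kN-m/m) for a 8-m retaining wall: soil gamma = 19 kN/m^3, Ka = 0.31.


Pa = 0.5 * Ka * gamma * H^2
= 0.5 * 0.31 * 19 * 8^2
= 188.48 kN/m
Arm = H / 3 = 8 / 3 = 2.6667 m
Mo = Pa * arm = Pa * H / 3 = 188.48 * 8 / 3 = 502.6133 kN-m/m

502.6133 kN-m/m


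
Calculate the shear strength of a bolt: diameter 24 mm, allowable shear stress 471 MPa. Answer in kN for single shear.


A = pi * d^2 / 4 = pi * 24^2 / 4 = 452.3893 mm^2
V = f_v * A / 1000 = 471 * 452.3893 / 1000
= 213.0754 kN

213.0754 kN


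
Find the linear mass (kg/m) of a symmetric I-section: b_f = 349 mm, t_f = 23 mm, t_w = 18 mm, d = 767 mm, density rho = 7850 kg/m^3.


A_flanges = 2 * 349 * 23 = 16054 mm^2
A_web = (767 - 2 * 23) * 18 = 12978 mm^2
A_total = 16054 + 12978 = 29032 mm^2 = 0.029032 m^2
Weight = rho * A = 7850 * 0.029032 = 227.9012 kg/m

227.9012 kg/m


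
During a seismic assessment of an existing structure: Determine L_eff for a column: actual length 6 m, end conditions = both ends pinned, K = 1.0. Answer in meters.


L_eff = K * L
= 1.0 * 6
= 6.0 m

6.0 m


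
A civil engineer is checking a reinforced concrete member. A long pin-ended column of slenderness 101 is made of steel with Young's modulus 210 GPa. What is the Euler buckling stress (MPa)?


sigma_cr = pi^2 * E / lambda^2
= 9.8696 * 210000.0 / 101^2
= 9.8696 * 210000.0 / 10201
= 203.1778 MPa

203.1778 MPa


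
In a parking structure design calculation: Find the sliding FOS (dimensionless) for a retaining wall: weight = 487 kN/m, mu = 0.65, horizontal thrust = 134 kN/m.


Resisting force = mu * W = 0.65 * 487 = 316.55 kN/m
FOS = Resisting / Driving = 316.55 / 134
= 2.3623 (dimensionless)

2.3623 (dimensionless)


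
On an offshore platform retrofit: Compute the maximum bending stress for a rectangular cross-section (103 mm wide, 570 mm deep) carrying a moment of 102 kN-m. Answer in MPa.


I = b * h^3 / 12 = 103 * 570^3 / 12 = 1589573250.0 mm^4
y = h / 2 = 570 / 2 = 285.0 mm
M = 102 kN-m = 102000000.0 N-mm
sigma = M * y / I = 102000000.0 * 285.0 / 1589573250.0
= 18.29 MPa

18.29 MPa


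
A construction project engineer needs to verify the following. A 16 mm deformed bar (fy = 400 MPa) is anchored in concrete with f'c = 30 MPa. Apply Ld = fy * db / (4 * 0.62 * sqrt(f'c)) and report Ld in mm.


Ld = (fy * db) / (4 * 0.62 * sqrt(f'c))
= (400 * 16) / (4 * 0.62 * sqrt(30))
= 6400 / 13.5835
= 471.16 mm

471.16 mm


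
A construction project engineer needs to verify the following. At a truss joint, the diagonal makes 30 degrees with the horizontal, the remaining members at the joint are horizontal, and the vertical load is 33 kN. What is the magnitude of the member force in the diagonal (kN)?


At the joint, only the diagonal has a vertical component, so vertical equilibrium gives:
F * sin(30) = 33
F = 33 / sin(30)
= 33 / 0.5
= 66.0 kN

66.0 kN


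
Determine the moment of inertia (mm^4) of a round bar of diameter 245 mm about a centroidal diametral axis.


r = d / 2 = 245 / 2 = 122.5 mm
I = pi * r^4 / 4 = pi * 122.5^4 / 4
= 176861879.6 mm^4

176861879.6 mm^4


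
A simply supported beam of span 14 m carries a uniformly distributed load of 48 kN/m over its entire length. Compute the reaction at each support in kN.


Total load = w * L = 48 * 14 = 672 kN
By symmetry, each reaction R = total / 2 = 672 / 2 = 336.0 kN

336.0 kN


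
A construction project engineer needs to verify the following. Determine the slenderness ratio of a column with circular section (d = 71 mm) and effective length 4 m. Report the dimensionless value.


Radius of gyration r = d / 4 = 71 / 4 = 17.75 mm
L_eff = 4000.0 mm
Slenderness ratio = L / r = 4000.0 / 17.75 = 225.35 (dimensionless)

225.35 (dimensionless)


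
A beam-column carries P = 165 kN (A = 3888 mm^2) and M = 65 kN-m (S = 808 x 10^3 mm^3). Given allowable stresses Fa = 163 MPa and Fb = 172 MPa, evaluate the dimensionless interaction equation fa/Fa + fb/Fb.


f_a = P / A = 165000.0 / 3888 = 42.4383 MPa
f_b = M / S = 65000000.0 / 808000.0 = 80.4455 MPa
Ratio = f_a / Fa + f_b / Fb
= 42.4383 / 163 + 80.4455 / 172
= 0.7281 (dimensionless)

0.7281 (dimensionless)


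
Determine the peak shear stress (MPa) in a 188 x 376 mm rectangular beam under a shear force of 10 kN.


A = b * h = 188 * 376 = 70688 mm^2
V = 10 kN = 10000.0 N
tau_max = 1.5 * V / A = 1.5 * 10000.0 / 70688
= 0.2122 MPa

0.2122 MPa


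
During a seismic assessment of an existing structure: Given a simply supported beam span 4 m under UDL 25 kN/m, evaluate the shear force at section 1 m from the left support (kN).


R_A = w * L / 2 = 25 * 4 / 2 = 50.0 kN
V(x) = R_A - w * x = 50.0 - 25 * 1
= 25.0 kN

25.0 kN


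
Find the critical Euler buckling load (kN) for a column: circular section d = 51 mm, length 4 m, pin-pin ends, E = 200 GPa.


I = pi * d^4 / 64 = 332086.03 mm^4
L = 4000.0 mm
P_cr = pi^2 * E * I / L^2
= 9.8696 * 200000.0 * 332086.03 / 4000.0^2
= 40969.47 N = 40.9695 kN

40.9695 kN


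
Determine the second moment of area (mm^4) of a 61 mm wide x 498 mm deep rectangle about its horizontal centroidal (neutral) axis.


I = b * h^3 / 12
= 61 * 498^3 / 12
= 61 * 123505992 / 12
= 627822126.0 mm^4

627822126.0 mm^4


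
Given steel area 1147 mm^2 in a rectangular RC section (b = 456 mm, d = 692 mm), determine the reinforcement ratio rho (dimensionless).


rho = As / (b * d)
= 1147 / (456 * 692)
= 1147 / 315552
= 0.003635 (dimensionless)

0.003635 (dimensionless)


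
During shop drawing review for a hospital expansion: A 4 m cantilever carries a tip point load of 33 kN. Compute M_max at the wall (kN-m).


For a cantilever with a point load at the free end:
M_max = P * L = 33 * 4 = 132 kN-m

132 kN-m


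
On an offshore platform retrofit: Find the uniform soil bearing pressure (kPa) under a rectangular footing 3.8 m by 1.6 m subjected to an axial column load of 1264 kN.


A = 3.8 * 1.6 = 6.08 m^2
q = P / A = 1264 / 6.08
= 207.8947 kPa

207.8947 kPa


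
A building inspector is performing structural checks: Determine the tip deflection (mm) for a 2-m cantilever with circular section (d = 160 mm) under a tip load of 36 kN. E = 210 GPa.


I = pi * d^4 / 64 = pi * 160^4 / 64 = 32169908.77 mm^4
L = 2000.0 mm, P = 36000.0 N, E = 210000.0 MPa
delta = P * L^3 / (3 * E * I)
= 36000.0 * 2000.0^3 / (3 * 210000.0 * 32169908.77)
= 14.2103 mm

14.2103 mm


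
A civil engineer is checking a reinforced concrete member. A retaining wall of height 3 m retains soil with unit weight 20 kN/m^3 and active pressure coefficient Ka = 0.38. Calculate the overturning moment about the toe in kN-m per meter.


Pa = 0.5 * Ka * gamma * H^2
= 0.5 * 0.38 * 20 * 3^2
= 34.2 kN/m
Arm = H / 3 = 3 / 3 = 1.0 m
Mo = Pa * arm = Pa * H / 3 = 34.2 * 3 / 3 = 34.2 kN-m/m

34.2 kN-m/m


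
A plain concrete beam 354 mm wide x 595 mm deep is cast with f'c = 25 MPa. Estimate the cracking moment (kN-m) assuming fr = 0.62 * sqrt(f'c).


fr = 0.62 * sqrt(25) = 0.62 * 5.0 = 3.1 MPa
I = 354 * 595^3 / 12 = 6214023812.5 mm^4
y_t = 297.5 mm
M_cr = fr * I / y_t = 3.1 * 6214023812.5 / 297.5 N-mm
= 64.7512 kN-m

64.7512 kN-m


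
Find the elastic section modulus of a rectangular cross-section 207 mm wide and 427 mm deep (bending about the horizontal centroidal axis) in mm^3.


S = b * h^2 / 6
= 207 * 427^2 / 6
= 207 * 182329 / 6
= 6290350.5 mm^3

6290350.5 mm^3


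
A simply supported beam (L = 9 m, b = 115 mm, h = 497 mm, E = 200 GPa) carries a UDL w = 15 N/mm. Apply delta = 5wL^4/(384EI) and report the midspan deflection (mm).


I = 115 * 497^3 / 12 = 1176483282.92 mm^4
L = 9000.0 mm, w = 15 N/mm, E = 200000.0 MPa
delta = 5 * w * L^4 / (384 * E * I)
= 5 * 15 * 9000.0^4 / (384 * 200000.0 * 1176483282.92)
= 5.4461 mm

5.4461 mm


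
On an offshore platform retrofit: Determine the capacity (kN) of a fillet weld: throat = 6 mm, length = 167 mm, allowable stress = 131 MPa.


Strength = throat * length * allowable stress
= 6 * 167 * 131 N
= 131262 N
= 131.26 kN

131.26 kN


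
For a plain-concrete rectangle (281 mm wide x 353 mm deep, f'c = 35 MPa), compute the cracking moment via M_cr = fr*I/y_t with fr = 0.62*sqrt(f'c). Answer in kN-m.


fr = 0.62 * sqrt(35) = 0.62 * 5.9161 = 3.668 MPa
I = 281 * 353^3 / 12 = 1030028378.08 mm^4
y_t = 176.5 mm
M_cr = fr * I / y_t = 3.668 * 1030028378.08 / 176.5 N-mm
= 21.4057 kN-m

21.4057 kN-m


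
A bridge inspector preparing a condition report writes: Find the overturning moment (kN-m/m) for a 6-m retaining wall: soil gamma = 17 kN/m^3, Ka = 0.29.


Pa = 0.5 * Ka * gamma * H^2
= 0.5 * 0.29 * 17 * 6^2
= 88.74 kN/m
Arm = H / 3 = 6 / 3 = 2.0 m
Mo = Pa * arm = Pa * H / 3 = 88.74 * 6 / 3 = 177.48 kN-m/m

177.48 kN-m/m


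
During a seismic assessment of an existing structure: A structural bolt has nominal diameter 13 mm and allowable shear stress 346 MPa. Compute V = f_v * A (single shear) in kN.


A = pi * d^2 / 4 = pi * 13^2 / 4 = 132.7323 mm^2
V = f_v * A / 1000 = 346 * 132.7323 / 1000
= 45.9254 kN

45.9254 kN


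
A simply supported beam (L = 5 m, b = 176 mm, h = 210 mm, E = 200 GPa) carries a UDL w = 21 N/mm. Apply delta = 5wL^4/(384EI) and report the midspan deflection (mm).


I = 176 * 210^3 / 12 = 135828000.0 mm^4
L = 5000.0 mm, w = 21 N/mm, E = 200000.0 MPa
delta = 5 * w * L^4 / (384 * E * I)
= 5 * 21 * 5000.0^4 / (384 * 200000.0 * 135828000.0)
= 6.291 mm

6.291 mm


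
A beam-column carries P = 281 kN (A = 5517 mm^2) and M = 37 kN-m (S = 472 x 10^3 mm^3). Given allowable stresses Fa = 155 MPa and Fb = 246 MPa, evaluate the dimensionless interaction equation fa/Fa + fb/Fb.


f_a = P / A = 281000.0 / 5517 = 50.9335 MPa
f_b = M / S = 37000000.0 / 472000.0 = 78.3898 MPa
Ratio = f_a / Fa + f_b / Fb
= 50.9335 / 155 + 78.3898 / 246
= 0.6473 (dimensionless)

0.6473 (dimensionless)


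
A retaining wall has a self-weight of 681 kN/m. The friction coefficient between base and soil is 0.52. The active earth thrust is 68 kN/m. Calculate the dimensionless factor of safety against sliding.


Resisting force = mu * W = 0.52 * 681 = 354.12 kN/m
FOS = Resisting / Driving = 354.12 / 68
= 5.2076 (dimensionless)

5.2076 (dimensionless)


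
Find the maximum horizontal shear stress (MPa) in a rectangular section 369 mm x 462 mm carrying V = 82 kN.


A = b * h = 369 * 462 = 170478 mm^2
V = 82 kN = 82000.0 N
tau_max = 1.5 * V / A = 1.5 * 82000.0 / 170478
= 0.7215 MPa

0.7215 MPa


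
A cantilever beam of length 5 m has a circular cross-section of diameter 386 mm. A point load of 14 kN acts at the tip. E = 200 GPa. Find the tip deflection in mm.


I = pi * d^4 / 64 = pi * 386^4 / 64 = 1089730527.72 mm^4
L = 5000.0 mm, P = 14000.0 N, E = 200000.0 MPa
delta = P * L^3 / (3 * E * I)
= 14000.0 * 5000.0^3 / (3 * 200000.0 * 1089730527.72)
= 2.6765 mm

2.6765 mm


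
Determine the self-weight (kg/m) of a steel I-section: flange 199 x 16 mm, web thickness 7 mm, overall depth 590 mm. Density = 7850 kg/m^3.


A_flanges = 2 * 199 * 16 = 6368 mm^2
A_web = (590 - 2 * 16) * 7 = 3906 mm^2
A_total = 6368 + 3906 = 10274 mm^2 = 0.010274 m^2
Weight = rho * A = 7850 * 0.010274 = 80.6509 kg/m

80.6509 kg/m
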